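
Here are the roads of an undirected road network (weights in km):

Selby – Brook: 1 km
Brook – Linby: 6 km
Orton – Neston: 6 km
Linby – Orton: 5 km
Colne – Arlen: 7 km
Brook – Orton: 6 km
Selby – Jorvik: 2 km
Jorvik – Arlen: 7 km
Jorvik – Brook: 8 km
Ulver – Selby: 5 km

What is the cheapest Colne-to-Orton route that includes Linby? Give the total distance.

Shortest Colne→Linby: Colne–Arlen–Jorvik–Selby–Brook–Linby = 23
Best Linby to Orton: Linby–Orton costing 5
Total via Linby: 23 + 5 = 28 km.

28 km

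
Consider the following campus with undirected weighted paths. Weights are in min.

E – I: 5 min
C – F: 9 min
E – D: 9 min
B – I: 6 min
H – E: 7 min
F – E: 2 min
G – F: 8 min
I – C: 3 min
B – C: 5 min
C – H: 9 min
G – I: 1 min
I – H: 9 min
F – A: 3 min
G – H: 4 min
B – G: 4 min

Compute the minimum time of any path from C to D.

17 min

Candidate routes:
C - I - G - F - E - D: 3+1+8+2+9 = 23
C - F - E - D: 9+2+9 = 20
C - I - E - D: 3+5+9 = 17
Cheapest is C - I - E - D at 17 min.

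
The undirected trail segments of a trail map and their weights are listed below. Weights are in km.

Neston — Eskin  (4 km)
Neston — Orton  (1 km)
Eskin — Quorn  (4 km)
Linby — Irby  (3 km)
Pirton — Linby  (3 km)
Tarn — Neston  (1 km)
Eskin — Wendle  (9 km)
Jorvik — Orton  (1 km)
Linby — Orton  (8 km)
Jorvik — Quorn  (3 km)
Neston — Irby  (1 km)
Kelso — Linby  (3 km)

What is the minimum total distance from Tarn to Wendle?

14 km

Compare a few routes:
Tarn - Neston - Eskin - Wendle: 1+4+9 = 14
Tarn - Neston - Irby - Linby - Orton - Jorvik - Quorn - Eskin - Wendle: 1+1+3+8+1+3+4+9 = 30
Tarn - Neston - Orton - Jorvik - Quorn - Eskin - Wendle: 1+1+1+3+4+9 = 19
Cheapest is Tarn - Neston - Eskin - Wendle at 14 km.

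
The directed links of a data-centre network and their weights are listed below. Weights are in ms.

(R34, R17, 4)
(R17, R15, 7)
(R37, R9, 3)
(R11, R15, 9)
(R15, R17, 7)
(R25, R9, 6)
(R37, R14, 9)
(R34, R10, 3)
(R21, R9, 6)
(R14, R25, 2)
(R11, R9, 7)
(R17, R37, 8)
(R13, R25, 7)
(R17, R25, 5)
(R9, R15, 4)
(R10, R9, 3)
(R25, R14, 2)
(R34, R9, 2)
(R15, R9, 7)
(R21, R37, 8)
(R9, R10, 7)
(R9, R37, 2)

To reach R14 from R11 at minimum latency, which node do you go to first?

R9

Enumerating some paths:
R11 → R9 → R37 → R14: 7+2+9 = 18
R11 → R15 → R17 → R25 → R14: 9+7+5+2 = 23
The minimum is 18 ms via R11 → R9 → R37 → R14.
So from R11 the first move is to R9.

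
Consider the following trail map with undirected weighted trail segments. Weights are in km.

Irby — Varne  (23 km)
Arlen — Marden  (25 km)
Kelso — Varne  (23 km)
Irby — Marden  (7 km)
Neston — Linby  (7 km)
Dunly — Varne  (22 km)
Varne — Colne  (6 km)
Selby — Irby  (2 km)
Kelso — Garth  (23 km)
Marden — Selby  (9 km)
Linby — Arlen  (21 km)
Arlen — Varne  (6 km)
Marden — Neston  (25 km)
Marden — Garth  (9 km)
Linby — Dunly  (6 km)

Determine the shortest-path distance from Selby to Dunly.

Running Dijkstra from Selby:
Selby: 0
Irby: 2  (via Selby)
Marden: 9  (via Selby)
Garth: 18  (via Marden)
Varne: 25  (via Irby)
Colne: 31  (via Varne)
Arlen: 31  (via Varne)
Neston: 34  (via Marden)
Kelso: 41  (via Garth)
Linby: 41  (via Neston)
Dunly: 47  (via Varne)
Shortest route: Selby → Irby → Varne → Dunly = 47 km.

47 km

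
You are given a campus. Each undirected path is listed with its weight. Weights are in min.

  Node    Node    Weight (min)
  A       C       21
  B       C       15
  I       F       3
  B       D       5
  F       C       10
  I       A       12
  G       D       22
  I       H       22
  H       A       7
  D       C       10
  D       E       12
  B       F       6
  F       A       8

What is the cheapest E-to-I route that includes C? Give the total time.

Shortest E→C: E → D → C = 22
Best C to I: C → F → I costing 13
Total via C: 22 + 13 = 35 min.

35 min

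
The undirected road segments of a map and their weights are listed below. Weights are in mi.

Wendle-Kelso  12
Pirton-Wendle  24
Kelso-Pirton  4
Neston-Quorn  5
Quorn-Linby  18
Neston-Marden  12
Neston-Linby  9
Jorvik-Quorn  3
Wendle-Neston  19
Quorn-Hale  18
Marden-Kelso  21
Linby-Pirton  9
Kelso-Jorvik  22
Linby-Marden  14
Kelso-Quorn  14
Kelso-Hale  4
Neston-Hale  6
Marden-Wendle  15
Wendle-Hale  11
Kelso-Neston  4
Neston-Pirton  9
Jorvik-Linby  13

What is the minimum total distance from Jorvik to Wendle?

24 mi

Running Dijkstra from Jorvik:
Jorvik: 0
Quorn: 3  (via Jorvik)
Neston: 8  (via Quorn)
Kelso: 12  (via Neston)
Linby: 13  (via Jorvik)
Hale: 14  (via Neston)
Pirton: 16  (via Kelso)
Marden: 20  (via Neston)
Wendle: 24  (via Kelso)
Shortest route: Jorvik–Quorn–Neston–Kelso–Wendle = 24 mi.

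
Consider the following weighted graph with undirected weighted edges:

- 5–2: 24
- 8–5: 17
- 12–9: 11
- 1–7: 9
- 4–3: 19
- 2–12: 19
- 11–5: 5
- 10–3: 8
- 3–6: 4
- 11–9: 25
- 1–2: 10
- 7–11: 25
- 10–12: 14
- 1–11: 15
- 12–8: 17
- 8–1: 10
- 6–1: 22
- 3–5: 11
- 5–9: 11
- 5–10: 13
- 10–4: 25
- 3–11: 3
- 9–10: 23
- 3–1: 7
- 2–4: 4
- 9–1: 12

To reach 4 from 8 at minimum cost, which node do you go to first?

Compare a few routes:
8–1–3–4: 10+7+19 = 36
8–1–2–4: 10+10+4 = 24
8–12–2–4: 17+19+4 = 40
The minimum is 24 via 8–1–2–4.
So from 8 the first move is to 1.

1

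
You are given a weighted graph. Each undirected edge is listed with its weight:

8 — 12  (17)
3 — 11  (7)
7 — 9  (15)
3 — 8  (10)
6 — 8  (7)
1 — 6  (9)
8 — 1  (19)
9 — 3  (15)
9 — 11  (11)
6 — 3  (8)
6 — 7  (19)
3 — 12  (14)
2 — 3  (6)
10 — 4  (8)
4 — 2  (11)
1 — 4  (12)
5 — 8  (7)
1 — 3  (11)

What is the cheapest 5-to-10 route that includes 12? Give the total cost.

Best 5 to 12: 5 → 8 → 12 costing 24
Shortest 12→10: 12 → 3 → 2 → 4 → 10 = 39
Total via 12: 24 + 39 = 63.

63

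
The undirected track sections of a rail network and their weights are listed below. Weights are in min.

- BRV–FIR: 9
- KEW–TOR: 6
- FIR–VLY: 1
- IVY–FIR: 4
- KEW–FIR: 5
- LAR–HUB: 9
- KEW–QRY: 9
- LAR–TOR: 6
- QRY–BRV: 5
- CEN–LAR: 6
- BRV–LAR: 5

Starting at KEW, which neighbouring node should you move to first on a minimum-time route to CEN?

TOR

Candidate routes:
KEW–QRY–BRV–LAR–CEN: 9+5+5+6 = 25
KEW–TOR–LAR–CEN: 6+6+6 = 18
KEW–FIR–BRV–LAR–CEN: 5+9+5+6 = 25
The minimum is 18 min via KEW–TOR–LAR–CEN.
So from KEW the first move is to TOR.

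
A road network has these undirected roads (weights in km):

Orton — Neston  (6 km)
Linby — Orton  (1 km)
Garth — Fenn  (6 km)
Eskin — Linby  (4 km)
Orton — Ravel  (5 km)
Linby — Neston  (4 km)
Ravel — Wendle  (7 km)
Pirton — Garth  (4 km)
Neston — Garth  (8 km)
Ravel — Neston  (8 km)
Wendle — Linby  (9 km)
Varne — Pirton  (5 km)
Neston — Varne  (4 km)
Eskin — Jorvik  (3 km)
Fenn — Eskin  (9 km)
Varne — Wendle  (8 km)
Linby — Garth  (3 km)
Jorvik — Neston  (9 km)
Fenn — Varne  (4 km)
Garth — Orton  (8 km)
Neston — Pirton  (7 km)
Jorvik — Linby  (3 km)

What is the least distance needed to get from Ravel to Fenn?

Enumerating some paths:
Ravel - Neston - Varne - Fenn: 8+4+4 = 16
Ravel - Orton - Linby - Neston - Varne - Fenn: 5+1+4+4+4 = 18
Ravel - Orton - Linby - Garth - Fenn: 5+1+3+6 = 15
Ravel - Wendle - Varne - Fenn: 7+8+4 = 19
Cheapest is Ravel - Orton - Linby - Garth - Fenn at 15 km.

15 km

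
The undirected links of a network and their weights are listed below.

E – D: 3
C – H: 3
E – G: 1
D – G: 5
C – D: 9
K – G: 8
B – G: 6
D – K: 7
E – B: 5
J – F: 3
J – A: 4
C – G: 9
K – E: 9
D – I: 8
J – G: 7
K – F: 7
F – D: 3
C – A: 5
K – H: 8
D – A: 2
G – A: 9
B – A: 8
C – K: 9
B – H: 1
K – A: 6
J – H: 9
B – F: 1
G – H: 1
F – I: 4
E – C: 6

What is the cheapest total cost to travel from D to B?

4

Running Dijkstra from D:
D: 0
A: 2  (via D)
E: 3  (via D)
F: 3  (via D)
B: 4  (via F)
Shortest route: D–F–B = 4.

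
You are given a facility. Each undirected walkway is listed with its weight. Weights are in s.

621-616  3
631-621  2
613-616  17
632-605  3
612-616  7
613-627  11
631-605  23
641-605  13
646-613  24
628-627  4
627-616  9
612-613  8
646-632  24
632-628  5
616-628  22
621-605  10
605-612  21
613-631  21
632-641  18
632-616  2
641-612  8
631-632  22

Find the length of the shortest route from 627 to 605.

Compare a few routes:
627 - 616 - 632 - 605: 9+2+3 = 14
627 - 616 - 621 - 605: 9+3+10 = 22
627 - 628 - 632 - 605: 4+5+3 = 12
627 - 628 - 632 - 616 - 621 - 605: 4+5+2+3+10 = 24
Cheapest is 627 - 628 - 632 - 605 at 12 s.

12 s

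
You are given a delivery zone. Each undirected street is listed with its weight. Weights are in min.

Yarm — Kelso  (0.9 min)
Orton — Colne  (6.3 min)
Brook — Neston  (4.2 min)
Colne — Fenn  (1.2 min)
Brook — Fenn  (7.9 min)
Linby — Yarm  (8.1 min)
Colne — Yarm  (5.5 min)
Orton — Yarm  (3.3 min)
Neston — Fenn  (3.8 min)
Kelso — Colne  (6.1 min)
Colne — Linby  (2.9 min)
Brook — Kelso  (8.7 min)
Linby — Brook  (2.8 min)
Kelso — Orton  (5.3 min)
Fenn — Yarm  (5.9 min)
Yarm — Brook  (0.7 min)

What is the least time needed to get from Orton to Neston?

8.2 min

Candidate routes:
Orton–Colne–Fenn–Neston: 6.3+1.2+3.8 = 11.3
Orton–Kelso–Yarm–Brook–Neston: 5.3+0.9+0.7+4.2 = 11.1
Orton–Yarm–Brook–Neston: 3.3+0.7+4.2 = 8.2
The minimum is 8.2 min via Orton–Yarm–Brook–Neston.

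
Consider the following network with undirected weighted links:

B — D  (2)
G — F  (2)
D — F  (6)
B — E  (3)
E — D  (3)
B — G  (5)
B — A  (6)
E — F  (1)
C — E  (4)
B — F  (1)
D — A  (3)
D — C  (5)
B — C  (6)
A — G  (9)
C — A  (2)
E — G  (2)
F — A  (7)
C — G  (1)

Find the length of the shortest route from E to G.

2

Candidate routes:
E → G: 2 = 2
E → F → G: 1+2 = 3
Cheapest is E → G at 2.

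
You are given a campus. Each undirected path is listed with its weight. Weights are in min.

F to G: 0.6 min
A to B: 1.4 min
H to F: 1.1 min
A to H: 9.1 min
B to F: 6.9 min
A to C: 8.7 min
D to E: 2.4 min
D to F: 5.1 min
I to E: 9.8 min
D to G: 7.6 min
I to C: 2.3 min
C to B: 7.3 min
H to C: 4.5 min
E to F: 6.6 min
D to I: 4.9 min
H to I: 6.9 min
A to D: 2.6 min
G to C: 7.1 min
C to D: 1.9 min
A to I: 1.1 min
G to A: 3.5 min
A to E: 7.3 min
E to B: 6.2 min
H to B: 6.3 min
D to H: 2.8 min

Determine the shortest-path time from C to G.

Enumerating some paths:
C–I–A–G: 2.3+1.1+3.5 = 6.9
C–G: 7.1 = 7.1
C–D–H–F–G: 1.9+2.8+1.1+0.6 = 6.4
C–H–F–G: 4.5+1.1+0.6 = 6.2
The minimum is 6.2 min via C–H–F–G.

6.2 min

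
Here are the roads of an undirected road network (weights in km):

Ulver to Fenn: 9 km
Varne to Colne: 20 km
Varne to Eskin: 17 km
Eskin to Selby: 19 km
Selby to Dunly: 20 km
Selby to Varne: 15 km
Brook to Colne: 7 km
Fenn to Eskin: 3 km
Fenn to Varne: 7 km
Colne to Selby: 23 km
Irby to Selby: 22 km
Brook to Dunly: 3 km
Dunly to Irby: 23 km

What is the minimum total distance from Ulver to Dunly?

46 km

Running Dijkstra from Ulver:
Ulver: 0
Fenn: 9  (via Ulver)
Eskin: 12  (via Fenn)
Varne: 16  (via Fenn)
Selby: 31  (via Eskin)
Colne: 36  (via Varne)
Brook: 43  (via Colne)
Dunly: 46  (via Brook)
Shortest route: Ulver → Fenn → Varne → Colne → Brook → Dunly = 46 km.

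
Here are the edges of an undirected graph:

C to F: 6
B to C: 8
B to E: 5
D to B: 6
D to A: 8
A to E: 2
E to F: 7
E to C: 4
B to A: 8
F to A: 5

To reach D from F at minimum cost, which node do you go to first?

Candidate routes:
F–E–A–D: 7+2+8 = 17
F–A–D: 5+8 = 13
The minimum is 13 via F–A–D.
So from F the first move is to A.

A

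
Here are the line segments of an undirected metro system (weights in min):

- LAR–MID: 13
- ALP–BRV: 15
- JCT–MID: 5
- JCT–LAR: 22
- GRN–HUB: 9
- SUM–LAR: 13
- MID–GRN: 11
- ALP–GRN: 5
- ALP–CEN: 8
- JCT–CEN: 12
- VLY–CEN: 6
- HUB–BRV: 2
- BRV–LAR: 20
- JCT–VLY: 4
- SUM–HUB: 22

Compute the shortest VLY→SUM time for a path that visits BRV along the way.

53 min

Best VLY to BRV: VLY → CEN → ALP → BRV costing 29
Shortest BRV→SUM: BRV → HUB → SUM = 24
Total via BRV: 29 + 24 = 53 min.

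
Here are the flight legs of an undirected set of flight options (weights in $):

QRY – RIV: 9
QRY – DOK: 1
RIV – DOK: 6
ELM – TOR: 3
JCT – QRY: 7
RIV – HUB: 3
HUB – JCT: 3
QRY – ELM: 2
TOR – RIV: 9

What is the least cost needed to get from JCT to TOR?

$12

Settle nodes by increasing distance from JCT:
JCT: 0
HUB: 3  (via JCT)
RIV: 6  (via HUB)
QRY: 7  (via JCT)
DOK: 8  (via QRY)
ELM: 9  (via QRY)
TOR: 12  (via ELM)
Shortest route: JCT–QRY–ELM–TOR = $12.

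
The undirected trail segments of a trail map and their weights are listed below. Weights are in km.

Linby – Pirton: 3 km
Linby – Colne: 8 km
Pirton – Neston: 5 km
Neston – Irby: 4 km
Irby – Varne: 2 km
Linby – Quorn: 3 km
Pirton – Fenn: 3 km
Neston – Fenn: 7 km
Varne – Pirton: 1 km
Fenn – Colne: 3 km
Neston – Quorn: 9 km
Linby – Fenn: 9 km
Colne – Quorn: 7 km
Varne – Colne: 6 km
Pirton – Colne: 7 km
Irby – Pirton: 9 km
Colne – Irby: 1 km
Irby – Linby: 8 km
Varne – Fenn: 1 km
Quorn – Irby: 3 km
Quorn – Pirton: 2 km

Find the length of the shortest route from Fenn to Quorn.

4 km

Shortest distances from Fenn:
Fenn: 0
Varne: 1  (via Fenn)
Pirton: 2  (via Varne)
Irby: 3  (via Varne)
Colne: 3  (via Fenn)
Quorn: 4  (via Pirton)
Shortest route: Fenn–Varne–Pirton–Quorn = 4 km.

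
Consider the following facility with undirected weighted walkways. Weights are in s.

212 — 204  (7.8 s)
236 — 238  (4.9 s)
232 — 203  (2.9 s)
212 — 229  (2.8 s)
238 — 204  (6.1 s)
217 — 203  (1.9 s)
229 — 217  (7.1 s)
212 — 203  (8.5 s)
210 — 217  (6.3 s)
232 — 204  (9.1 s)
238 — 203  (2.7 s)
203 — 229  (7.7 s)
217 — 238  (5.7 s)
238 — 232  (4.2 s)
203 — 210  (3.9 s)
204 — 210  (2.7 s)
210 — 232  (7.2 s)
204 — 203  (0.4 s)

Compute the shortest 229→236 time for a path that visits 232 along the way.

19.7 s

Shortest 229→232: 229 → 203 → 232 = 10.6
Best 232 to 236: 232 → 238 → 236 costing 9.1
Total via 232: 10.6 + 9.1 = 19.7 s.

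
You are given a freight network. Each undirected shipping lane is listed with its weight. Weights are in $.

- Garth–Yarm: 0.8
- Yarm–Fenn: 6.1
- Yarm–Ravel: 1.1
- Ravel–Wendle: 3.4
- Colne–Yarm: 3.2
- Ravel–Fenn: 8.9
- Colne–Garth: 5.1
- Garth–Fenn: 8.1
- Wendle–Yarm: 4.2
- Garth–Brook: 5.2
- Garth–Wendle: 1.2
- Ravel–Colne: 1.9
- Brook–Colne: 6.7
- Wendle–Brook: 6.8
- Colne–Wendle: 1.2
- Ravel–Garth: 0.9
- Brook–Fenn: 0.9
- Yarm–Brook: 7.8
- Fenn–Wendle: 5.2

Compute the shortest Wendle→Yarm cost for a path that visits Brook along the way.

$12.1

Best Wendle to Brook: Wendle → Fenn → Brook costing 6.1
Shortest Brook→Yarm: Brook → Garth → Yarm = 6
Total via Brook: 6.1 + 6 = $12.1.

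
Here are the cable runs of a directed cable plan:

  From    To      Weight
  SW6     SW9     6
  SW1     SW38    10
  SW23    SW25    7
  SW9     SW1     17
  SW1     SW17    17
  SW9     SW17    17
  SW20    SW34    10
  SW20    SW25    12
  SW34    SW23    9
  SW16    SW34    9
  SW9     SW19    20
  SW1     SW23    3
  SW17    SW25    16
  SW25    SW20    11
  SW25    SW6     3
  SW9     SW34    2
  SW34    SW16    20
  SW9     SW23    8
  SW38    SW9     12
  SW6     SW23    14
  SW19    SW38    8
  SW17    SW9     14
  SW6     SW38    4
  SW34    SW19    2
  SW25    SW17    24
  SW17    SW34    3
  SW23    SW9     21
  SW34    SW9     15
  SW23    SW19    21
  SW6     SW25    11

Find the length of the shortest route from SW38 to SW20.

Settle nodes by increasing distance from SW38:
SW38: 0
SW9: 12  (via SW38)
SW34: 14  (via SW9)
SW19: 16  (via SW34)
SW23: 20  (via SW9)
SW25: 27  (via SW23)
SW17: 29  (via SW9)
SW1: 29  (via SW9)
SW6: 30  (via SW25)
SW16: 34  (via SW34)
SW20: 38  (via SW25)
Shortest route: SW38–SW9–SW23–SW25–SW20 = 38.

38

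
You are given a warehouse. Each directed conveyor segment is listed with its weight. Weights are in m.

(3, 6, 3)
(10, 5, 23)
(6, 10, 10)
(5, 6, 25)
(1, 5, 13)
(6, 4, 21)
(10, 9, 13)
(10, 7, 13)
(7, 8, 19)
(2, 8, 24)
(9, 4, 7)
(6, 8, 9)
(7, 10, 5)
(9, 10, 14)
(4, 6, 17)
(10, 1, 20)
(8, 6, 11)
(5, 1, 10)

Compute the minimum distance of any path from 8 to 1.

41 m

Candidate routes:
8 → 6 → 10 → 1: 11+10+20 = 41
8 → 6 → 10 → 5 → 1: 11+10+23+10 = 54
Cheapest is 8 → 6 → 10 → 1 at 41 m.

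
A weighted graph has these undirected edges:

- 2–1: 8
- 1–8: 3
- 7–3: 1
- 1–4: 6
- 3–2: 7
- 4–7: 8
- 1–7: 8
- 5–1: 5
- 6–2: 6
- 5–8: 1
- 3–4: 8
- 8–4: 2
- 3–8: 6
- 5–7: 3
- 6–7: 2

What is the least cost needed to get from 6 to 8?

Settle nodes by increasing distance from 6:
6: 0
7: 2  (via 6)
3: 3  (via 7)
5: 5  (via 7)
2: 6  (via 6)
8: 6  (via 5)
Shortest route: 6 → 7 → 5 → 8 = 6.

6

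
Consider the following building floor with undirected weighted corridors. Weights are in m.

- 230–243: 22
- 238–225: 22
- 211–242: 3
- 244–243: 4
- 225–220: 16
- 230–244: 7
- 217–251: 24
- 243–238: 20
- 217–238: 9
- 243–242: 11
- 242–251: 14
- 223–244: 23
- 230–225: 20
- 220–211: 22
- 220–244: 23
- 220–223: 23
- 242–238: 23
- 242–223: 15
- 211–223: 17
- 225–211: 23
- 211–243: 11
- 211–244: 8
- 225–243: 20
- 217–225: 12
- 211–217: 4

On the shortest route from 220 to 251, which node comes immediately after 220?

Candidate routes:
220 - 244 - 211 - 242 - 251: 23+8+3+14 = 48
220 - 211 - 242 - 251: 22+3+14 = 39
Cheapest is 220 - 211 - 242 - 251 at 39 m.
So from 220 the first move is to 211.

211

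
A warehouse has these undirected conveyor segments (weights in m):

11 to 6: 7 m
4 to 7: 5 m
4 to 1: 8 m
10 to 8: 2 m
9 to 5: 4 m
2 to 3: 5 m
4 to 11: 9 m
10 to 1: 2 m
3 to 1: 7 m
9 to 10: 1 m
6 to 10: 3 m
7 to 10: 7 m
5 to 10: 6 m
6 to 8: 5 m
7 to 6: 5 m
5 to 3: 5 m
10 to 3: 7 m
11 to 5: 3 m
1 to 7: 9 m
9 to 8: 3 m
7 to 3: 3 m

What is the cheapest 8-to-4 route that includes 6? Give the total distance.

Best 8 to 6: 8 → 6 costing 5
Shortest 6→4: 6 → 7 → 4 = 10
Total via 6: 5 + 10 = 15 m.

15 m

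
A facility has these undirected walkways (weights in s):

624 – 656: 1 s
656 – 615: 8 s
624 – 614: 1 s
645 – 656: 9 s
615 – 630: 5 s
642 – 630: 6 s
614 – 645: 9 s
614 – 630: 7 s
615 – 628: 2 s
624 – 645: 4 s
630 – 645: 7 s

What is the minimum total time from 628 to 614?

Settle nodes by increasing distance from 628:
628: 0
615: 2  (via 628)
630: 7  (via 615)
656: 10  (via 615)
624: 11  (via 656)
614: 12  (via 624)
Shortest route: 628 → 615 → 656 → 624 → 614 = 12 s.

12 s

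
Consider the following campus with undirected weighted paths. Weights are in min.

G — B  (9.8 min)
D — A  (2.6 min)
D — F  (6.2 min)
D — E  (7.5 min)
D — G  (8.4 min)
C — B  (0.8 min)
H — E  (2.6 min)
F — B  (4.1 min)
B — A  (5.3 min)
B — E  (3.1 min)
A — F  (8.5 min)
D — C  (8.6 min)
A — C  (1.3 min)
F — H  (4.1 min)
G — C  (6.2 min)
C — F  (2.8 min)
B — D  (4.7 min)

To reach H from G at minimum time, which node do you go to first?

C

Candidate routes:
G - C - B - E - H: 6.2+0.8+3.1+2.6 = 12.7
G - C - F - H: 6.2+2.8+4.1 = 13.1
Cheapest is G - C - B - E - H at 12.7 min.
So from G the first move is to C.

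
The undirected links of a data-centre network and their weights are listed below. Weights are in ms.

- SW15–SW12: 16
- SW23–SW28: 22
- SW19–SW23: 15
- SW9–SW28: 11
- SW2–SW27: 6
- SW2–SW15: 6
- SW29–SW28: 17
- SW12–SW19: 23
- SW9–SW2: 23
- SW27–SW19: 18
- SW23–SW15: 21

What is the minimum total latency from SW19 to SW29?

54 ms

Candidate routes:
SW19 - SW23 - SW28 - SW29: 15+22+17 = 54
SW19 - SW27 - SW2 - SW9 - SW28 - SW29: 18+6+23+11+17 = 75
The minimum is 54 ms via SW19 - SW23 - SW28 - SW29.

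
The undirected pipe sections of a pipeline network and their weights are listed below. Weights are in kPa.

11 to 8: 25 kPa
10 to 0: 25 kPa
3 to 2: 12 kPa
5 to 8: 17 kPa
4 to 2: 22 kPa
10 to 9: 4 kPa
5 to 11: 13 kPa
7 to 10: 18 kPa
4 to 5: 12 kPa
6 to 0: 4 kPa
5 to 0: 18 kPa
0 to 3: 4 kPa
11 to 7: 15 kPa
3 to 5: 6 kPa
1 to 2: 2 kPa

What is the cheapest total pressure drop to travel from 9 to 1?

47 kPa

Enumerating some paths:
9–10–0–3–2–1: 4+25+4+12+2 = 47
9–10–0–5–3–2–1: 4+25+18+6+12+2 = 67
Cheapest is 9–10–0–3–2–1 at 47 kPa.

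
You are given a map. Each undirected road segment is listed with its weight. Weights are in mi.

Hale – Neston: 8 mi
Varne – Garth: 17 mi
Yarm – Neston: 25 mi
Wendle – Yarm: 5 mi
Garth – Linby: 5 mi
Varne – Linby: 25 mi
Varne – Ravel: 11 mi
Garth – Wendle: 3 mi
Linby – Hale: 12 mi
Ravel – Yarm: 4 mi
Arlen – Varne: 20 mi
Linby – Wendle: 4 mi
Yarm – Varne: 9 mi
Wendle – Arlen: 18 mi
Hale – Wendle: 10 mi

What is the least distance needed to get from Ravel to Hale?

19 mi

Compare a few routes:
Ravel–Yarm–Wendle–Hale: 4+5+10 = 19
Ravel–Yarm–Wendle–Linby–Hale: 4+5+4+12 = 25
Cheapest is Ravel–Yarm–Wendle–Hale at 19 mi.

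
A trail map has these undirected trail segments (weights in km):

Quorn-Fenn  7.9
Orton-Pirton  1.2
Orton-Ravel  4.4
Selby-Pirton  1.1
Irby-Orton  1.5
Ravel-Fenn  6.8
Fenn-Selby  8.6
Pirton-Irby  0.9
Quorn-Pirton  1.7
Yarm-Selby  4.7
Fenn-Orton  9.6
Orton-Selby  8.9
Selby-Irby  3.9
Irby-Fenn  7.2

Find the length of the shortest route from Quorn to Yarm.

7.5 km

Enumerating some paths:
Quorn–Pirton–Orton–Irby–Selby–Yarm: 1.7+1.2+1.5+3.9+4.7 = 13
Quorn–Pirton–Irby–Selby–Yarm: 1.7+0.9+3.9+4.7 = 11.2
Quorn–Pirton–Selby–Yarm: 1.7+1.1+4.7 = 7.5
The minimum is 7.5 km via Quorn–Pirton–Selby–Yarm.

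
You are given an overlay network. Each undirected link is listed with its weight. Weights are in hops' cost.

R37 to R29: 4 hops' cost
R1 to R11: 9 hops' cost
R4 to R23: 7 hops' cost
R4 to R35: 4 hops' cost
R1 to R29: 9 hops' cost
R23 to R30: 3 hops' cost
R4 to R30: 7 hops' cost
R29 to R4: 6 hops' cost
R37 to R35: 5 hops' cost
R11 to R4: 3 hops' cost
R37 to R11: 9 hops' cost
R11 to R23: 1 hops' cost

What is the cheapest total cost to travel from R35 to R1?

16 hops' cost

Compare a few routes:
R35 - R4 - R29 - R1: 4+6+9 = 19
R35 - R4 - R11 - R1: 4+3+9 = 16
R35 - R37 - R29 - R1: 5+4+9 = 18
R35 - R4 - R23 - R11 - R1: 4+7+1+9 = 21
The minimum is 16 hops' cost via R35 - R4 - R11 - R1.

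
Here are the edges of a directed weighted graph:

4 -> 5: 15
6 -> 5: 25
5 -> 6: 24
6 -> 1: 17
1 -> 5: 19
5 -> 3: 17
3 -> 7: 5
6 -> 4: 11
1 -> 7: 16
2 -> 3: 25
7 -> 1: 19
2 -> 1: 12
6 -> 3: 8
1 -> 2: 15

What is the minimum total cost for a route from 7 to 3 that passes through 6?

70

Shortest 7→6: 7–1–5–6 = 62
Shortest 6→3: 6–3 = 8
Total via 6: 62 + 8 = 70.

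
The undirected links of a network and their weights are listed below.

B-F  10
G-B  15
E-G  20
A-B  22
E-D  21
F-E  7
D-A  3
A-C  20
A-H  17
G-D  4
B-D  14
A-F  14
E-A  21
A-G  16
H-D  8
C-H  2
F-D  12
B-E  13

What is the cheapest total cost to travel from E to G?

Shortest distances from E:
E: 0
F: 7  (via E)
B: 13  (via E)
D: 19  (via F)
G: 20  (via E)
Shortest route: E–G = 20.

20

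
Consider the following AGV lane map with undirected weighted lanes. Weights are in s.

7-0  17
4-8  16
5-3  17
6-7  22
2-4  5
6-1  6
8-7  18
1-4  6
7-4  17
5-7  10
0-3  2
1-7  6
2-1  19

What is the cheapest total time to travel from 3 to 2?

36 s

Settle nodes by increasing distance from 3:
3: 0
0: 2  (via 3)
5: 17  (via 3)
7: 19  (via 0)
1: 25  (via 7)
4: 31  (via 1)
6: 31  (via 1)
2: 36  (via 4)
Shortest route: 3 → 0 → 7 → 1 → 4 → 2 = 36 s.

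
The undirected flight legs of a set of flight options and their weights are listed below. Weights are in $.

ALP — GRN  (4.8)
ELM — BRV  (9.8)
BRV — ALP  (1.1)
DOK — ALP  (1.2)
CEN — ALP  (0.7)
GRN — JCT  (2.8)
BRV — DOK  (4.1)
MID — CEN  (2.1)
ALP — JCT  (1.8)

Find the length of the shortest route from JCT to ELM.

Shortest distances from JCT:
JCT: 0
ALP: 1.8  (via JCT)
CEN: 2.5  (via ALP)
GRN: 2.8  (via JCT)
BRV: 2.9  (via ALP)
DOK: 3  (via ALP)
MID: 4.6  (via CEN)
ELM: 12.7  (via BRV)
Shortest route: JCT → ALP → BRV → ELM = $12.7.

$12.7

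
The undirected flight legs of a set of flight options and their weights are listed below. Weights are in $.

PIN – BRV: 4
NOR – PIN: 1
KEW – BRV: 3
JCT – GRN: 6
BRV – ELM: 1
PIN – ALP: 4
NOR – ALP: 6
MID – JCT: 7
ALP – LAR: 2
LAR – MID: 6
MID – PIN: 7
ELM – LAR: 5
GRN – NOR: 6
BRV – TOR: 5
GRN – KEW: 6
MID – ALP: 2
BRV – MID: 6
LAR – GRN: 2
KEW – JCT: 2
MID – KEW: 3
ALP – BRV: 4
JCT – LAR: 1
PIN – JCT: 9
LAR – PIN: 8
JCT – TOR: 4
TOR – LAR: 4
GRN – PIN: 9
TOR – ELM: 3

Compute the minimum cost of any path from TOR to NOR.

$9

Candidate routes:
TOR - LAR - ALP - PIN - NOR: 4+2+4+1 = 11
TOR - BRV - PIN - NOR: 5+4+1 = 10
TOR - ELM - BRV - PIN - NOR: 3+1+4+1 = 9
Cheapest is TOR - ELM - BRV - PIN - NOR at $9.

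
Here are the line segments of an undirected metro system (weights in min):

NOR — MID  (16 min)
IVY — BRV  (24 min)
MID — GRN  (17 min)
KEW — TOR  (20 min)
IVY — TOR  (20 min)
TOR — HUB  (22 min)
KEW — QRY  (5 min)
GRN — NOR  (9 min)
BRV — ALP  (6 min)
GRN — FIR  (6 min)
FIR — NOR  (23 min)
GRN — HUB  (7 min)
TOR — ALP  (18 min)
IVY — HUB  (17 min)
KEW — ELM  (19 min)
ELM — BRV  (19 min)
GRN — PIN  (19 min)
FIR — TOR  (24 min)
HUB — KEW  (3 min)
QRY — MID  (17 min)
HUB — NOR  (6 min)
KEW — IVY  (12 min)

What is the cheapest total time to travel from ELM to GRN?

29 min

Compare a few routes:
ELM–KEW–HUB–NOR–GRN: 19+3+6+9 = 37
ELM–KEW–HUB–GRN: 19+3+7 = 29
The minimum is 29 min via ELM–KEW–HUB–GRN.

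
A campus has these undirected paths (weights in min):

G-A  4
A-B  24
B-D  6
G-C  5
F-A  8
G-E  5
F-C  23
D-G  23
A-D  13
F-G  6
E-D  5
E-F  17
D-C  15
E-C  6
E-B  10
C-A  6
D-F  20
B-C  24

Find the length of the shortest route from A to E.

9 min

Enumerating some paths:
A - G - C - E: 4+5+6 = 15
A - C - G - E: 6+5+5 = 16
A - C - E: 6+6 = 12
A - G - E: 4+5 = 9
The minimum is 9 min via A - G - E.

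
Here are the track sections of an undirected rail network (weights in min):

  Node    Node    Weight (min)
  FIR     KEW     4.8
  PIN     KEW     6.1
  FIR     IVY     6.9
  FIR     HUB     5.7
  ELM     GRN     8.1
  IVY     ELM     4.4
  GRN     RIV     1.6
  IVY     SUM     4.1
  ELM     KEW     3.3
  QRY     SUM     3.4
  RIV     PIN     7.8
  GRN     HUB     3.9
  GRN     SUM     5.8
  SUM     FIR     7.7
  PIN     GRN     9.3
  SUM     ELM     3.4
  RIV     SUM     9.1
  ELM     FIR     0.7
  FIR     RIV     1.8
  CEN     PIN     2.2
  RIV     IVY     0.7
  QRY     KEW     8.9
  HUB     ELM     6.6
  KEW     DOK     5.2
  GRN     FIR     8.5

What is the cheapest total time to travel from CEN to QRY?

17.2 min

Shortest distances from CEN:
CEN: 0
PIN: 2.2  (via CEN)
KEW: 8.3  (via PIN)
RIV: 10  (via PIN)
IVY: 10.7  (via RIV)
GRN: 11.5  (via PIN)
ELM: 11.6  (via KEW)
FIR: 11.8  (via RIV)
DOK: 13.5  (via KEW)
SUM: 14.8  (via IVY)
HUB: 15.4  (via GRN)
QRY: 17.2  (via KEW)
Shortest route: CEN → PIN → KEW → QRY = 17.2 min.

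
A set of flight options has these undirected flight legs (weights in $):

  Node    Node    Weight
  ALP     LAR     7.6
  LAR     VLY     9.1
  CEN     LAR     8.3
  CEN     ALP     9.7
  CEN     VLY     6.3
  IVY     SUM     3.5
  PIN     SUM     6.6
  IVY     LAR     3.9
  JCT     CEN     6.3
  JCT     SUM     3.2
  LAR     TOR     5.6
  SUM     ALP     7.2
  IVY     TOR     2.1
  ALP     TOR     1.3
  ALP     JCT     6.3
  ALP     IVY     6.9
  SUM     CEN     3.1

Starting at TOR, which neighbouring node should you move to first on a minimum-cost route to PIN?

IVY

Compare a few routes:
TOR - ALP - SUM - PIN: 1.3+7.2+6.6 = 15.1
TOR - IVY - SUM - PIN: 2.1+3.5+6.6 = 12.2
TOR - ALP - JCT - SUM - PIN: 1.3+6.3+3.2+6.6 = 17.4
TOR - ALP - IVY - SUM - PIN: 1.3+6.9+3.5+6.6 = 18.3
The minimum is $12.2 via TOR - IVY - SUM - PIN.
So from TOR the first move is to IVY.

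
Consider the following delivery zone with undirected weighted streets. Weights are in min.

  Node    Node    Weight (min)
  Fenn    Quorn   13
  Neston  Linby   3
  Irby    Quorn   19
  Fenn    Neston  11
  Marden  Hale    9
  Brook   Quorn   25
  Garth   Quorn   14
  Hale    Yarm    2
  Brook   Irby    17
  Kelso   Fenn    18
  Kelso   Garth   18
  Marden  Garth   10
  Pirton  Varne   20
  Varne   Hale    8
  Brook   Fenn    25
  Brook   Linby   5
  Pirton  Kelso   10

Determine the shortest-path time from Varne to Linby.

62 min

Candidate routes:
Varne - Hale - Marden - Garth - Quorn - Fenn - Neston - Linby: 8+9+10+14+13+11+3 = 68
Varne - Pirton - Kelso - Fenn - Neston - Linby: 20+10+18+11+3 = 62
The minimum is 62 min via Varne - Pirton - Kelso - Fenn - Neston - Linby.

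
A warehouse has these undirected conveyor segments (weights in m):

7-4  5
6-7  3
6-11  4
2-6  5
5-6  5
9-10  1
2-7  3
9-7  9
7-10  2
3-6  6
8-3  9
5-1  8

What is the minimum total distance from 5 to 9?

Compare a few routes:
5 → 6 → 7 → 9: 5+3+9 = 17
5 → 6 → 2 → 7 → 10 → 9: 5+5+3+2+1 = 16
5 → 6 → 7 → 10 → 9: 5+3+2+1 = 11
Cheapest is 5 → 6 → 7 → 10 → 9 at 11 m.

11 m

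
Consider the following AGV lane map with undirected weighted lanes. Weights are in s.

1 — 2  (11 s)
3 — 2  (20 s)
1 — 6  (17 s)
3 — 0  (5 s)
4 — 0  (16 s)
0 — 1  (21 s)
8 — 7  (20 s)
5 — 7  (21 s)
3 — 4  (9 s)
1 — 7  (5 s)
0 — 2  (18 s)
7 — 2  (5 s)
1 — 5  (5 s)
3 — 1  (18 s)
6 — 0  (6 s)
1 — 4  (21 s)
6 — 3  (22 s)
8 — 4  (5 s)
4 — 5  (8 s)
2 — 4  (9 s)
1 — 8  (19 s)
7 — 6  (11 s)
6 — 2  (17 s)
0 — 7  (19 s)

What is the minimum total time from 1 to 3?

18 s

Candidate routes:
1 → 3: 18 = 18
1 → 5 → 4 → 3: 5+8+9 = 22
Cheapest is 1 → 3 at 18 s.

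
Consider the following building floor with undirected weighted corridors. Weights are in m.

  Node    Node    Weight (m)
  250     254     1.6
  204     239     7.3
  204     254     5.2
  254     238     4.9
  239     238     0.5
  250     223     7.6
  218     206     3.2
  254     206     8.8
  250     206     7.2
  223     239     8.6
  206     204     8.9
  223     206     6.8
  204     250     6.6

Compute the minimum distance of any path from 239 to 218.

17.4 m

Shortest distances from 239:
239: 0
238: 0.5  (via 239)
254: 5.4  (via 238)
250: 7  (via 254)
204: 7.3  (via 239)
223: 8.6  (via 239)
206: 14.2  (via 254)
218: 17.4  (via 206)
Shortest route: 239–238–254–206–218 = 17.4 m.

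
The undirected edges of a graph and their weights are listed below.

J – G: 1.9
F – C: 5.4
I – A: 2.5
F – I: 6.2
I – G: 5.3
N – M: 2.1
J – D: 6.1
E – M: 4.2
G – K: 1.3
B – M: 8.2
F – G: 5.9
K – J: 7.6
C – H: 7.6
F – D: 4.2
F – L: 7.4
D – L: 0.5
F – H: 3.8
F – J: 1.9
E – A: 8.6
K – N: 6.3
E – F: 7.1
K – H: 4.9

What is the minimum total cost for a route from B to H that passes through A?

Shortest B→A: B–M–E–A = 21
Best A to H: A–I–F–H costing 12.5
Total via A: 21 + 12.5 = 33.5.

33.5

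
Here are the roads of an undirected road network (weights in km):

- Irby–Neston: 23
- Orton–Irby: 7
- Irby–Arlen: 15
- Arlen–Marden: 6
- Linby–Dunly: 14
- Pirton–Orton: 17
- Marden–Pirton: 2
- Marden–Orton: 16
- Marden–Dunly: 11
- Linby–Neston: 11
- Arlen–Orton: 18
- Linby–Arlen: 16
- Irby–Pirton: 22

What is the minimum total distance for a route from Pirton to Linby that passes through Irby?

Best Pirton to Irby: Pirton → Irby costing 22
Shortest Irby→Linby: Irby → Arlen → Linby = 31
Total via Irby: 22 + 31 = 53 km.

53 km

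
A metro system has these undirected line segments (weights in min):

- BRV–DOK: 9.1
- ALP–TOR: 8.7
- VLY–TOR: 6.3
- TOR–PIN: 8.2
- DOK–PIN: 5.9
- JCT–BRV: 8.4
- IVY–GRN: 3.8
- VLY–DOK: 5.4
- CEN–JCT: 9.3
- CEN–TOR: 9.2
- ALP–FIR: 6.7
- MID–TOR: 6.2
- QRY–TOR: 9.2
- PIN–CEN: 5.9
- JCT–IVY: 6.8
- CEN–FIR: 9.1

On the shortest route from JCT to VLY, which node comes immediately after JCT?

BRV

Enumerating some paths:
JCT → CEN → PIN → DOK → VLY: 9.3+5.9+5.9+5.4 = 26.5
JCT → CEN → TOR → VLY: 9.3+9.2+6.3 = 24.8
JCT → BRV → DOK → VLY: 8.4+9.1+5.4 = 22.9
The minimum is 22.9 min via JCT → BRV → DOK → VLY.
So from JCT the first move is to BRV.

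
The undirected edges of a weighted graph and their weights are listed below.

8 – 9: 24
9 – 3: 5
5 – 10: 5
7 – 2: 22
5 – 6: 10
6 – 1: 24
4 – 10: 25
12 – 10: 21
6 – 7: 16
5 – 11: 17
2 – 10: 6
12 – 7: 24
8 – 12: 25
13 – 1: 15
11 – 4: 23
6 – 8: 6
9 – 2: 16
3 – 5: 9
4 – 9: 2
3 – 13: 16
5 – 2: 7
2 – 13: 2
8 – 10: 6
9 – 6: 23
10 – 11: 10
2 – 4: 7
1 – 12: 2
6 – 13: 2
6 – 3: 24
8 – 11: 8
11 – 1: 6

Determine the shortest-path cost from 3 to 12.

32

Candidate routes:
3 - 9 - 4 - 2 - 13 - 1 - 12: 5+2+7+2+15+2 = 33
3 - 5 - 10 - 11 - 1 - 12: 9+5+10+6+2 = 32
The minimum is 32 via 3 - 5 - 10 - 11 - 1 - 12.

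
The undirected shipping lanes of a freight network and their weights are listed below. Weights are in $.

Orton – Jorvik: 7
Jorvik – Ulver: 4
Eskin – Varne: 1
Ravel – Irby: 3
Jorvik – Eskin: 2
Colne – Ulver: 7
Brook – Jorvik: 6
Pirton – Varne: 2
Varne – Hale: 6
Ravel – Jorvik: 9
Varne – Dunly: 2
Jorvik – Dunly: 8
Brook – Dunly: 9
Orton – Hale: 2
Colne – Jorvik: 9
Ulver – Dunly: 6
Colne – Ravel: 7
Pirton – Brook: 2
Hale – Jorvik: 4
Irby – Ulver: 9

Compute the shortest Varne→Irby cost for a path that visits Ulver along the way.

$16

Shortest Varne→Ulver: Varne → Eskin → Jorvik → Ulver = 7
Shortest Ulver→Irby: Ulver → Irby = 9
Total via Ulver: 7 + 9 = $16.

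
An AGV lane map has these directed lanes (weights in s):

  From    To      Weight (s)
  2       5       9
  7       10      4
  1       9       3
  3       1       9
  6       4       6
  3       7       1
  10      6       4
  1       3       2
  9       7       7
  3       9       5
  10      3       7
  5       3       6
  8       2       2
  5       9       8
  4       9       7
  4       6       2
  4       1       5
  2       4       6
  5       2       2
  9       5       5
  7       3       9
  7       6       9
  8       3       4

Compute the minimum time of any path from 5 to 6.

Candidate routes:
5 - 3 - 7 - 6: 6+1+9 = 16
5 - 2 - 4 - 6: 2+6+2 = 10
5 - 3 - 7 - 10 - 6: 6+1+4+4 = 15
Cheapest is 5 - 2 - 4 - 6 at 10 s.

10 s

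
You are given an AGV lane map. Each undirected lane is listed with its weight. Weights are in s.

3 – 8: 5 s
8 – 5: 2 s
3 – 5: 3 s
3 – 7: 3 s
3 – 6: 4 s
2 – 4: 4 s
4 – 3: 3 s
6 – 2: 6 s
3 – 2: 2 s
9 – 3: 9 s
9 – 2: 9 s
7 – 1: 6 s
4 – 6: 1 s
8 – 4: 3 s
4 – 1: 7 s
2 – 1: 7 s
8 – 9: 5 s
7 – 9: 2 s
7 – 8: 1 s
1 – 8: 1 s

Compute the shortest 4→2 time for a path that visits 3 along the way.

5 s

Best 4 to 3: 4–3 costing 3
Best 3 to 2: 3–2 costing 2
Total via 3: 3 + 2 = 5 s.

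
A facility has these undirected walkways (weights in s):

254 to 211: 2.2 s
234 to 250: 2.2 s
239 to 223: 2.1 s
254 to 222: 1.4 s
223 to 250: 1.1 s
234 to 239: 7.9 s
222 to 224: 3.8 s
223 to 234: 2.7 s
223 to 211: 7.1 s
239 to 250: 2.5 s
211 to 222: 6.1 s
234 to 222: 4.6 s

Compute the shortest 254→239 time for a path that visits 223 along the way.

10.8 s

Shortest 254→223: 254 → 222 → 234 → 223 = 8.7
Best 223 to 239: 223 → 239 costing 2.1
Total via 223: 8.7 + 2.1 = 10.8 s.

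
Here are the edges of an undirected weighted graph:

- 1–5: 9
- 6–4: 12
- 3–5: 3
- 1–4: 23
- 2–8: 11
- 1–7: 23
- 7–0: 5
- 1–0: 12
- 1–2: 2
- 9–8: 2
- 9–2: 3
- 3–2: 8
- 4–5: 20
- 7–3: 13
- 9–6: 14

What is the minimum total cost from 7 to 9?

Compare a few routes:
7 - 3 - 2 - 9: 13+8+3 = 24
7 - 1 - 2 - 9: 23+2+3 = 28
7 - 0 - 1 - 2 - 9: 5+12+2+3 = 22
The minimum is 22 via 7 - 0 - 1 - 2 - 9.

22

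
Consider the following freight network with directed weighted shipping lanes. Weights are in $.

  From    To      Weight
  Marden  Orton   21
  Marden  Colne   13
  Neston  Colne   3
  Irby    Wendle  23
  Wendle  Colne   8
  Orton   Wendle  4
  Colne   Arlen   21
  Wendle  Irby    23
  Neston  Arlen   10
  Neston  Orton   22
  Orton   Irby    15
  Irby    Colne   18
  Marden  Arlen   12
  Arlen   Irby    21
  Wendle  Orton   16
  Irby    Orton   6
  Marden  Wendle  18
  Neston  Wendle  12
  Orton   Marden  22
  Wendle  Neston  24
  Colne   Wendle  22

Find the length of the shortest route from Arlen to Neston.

Shortest distances from Arlen:
Arlen: 0
Irby: 21  (via Arlen)
Orton: 27  (via Irby)
Wendle: 31  (via Orton)
Colne: 39  (via Irby)
Marden: 49  (via Orton)
Neston: 55  (via Wendle)
Shortest route: Arlen–Irby–Orton–Wendle–Neston = $55.

$55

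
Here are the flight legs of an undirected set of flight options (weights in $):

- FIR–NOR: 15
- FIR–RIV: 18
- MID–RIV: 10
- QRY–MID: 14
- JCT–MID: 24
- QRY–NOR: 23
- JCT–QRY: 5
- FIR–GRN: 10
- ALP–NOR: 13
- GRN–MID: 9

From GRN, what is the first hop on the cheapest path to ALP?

Candidate routes:
GRN - MID - RIV - FIR - NOR - ALP: 9+10+18+15+13 = 65
GRN - MID - QRY - NOR - ALP: 9+14+23+13 = 59
GRN - FIR - NOR - ALP: 10+15+13 = 38
The minimum is $38 via GRN - FIR - NOR - ALP.
So from GRN the first move is to FIR.

FIR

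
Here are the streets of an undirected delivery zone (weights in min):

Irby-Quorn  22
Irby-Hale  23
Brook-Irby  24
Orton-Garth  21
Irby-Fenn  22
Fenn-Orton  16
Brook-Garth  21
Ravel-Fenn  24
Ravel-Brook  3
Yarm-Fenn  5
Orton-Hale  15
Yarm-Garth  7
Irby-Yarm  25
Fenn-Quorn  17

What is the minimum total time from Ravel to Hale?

50 min

Compare a few routes:
Ravel → Brook → Irby → Hale: 3+24+23 = 50
Ravel → Fenn → Orton → Hale: 24+16+15 = 55
Cheapest is Ravel → Brook → Irby → Hale at 50 min.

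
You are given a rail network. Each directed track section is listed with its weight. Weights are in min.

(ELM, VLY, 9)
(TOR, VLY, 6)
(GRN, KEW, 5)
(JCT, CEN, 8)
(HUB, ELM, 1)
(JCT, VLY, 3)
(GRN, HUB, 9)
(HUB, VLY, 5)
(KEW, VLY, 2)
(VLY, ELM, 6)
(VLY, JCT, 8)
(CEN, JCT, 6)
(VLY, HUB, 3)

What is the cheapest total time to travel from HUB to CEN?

Running Dijkstra from HUB:
HUB: 0
ELM: 1  (via HUB)
VLY: 5  (via HUB)
JCT: 13  (via VLY)
CEN: 21  (via JCT)
Shortest route: HUB–VLY–JCT–CEN = 21 min.

21 min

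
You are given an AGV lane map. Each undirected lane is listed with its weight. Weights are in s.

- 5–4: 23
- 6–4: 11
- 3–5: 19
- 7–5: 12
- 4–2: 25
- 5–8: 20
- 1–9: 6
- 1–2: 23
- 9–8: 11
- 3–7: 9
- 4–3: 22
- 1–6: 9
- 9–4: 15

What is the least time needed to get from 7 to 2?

56 s

Settle nodes by increasing distance from 7:
7: 0
3: 9  (via 7)
5: 12  (via 7)
4: 31  (via 3)
8: 32  (via 5)
6: 42  (via 4)
9: 43  (via 8)
1: 49  (via 9)
2: 56  (via 4)
Shortest route: 7 → 3 → 4 → 2 = 56 s.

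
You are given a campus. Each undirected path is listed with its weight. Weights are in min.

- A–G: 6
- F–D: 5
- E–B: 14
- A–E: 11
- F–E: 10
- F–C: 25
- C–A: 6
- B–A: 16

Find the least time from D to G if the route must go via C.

Best D to C: D–F–C costing 30
Best C to G: C–A–G costing 12
Total via C: 30 + 12 = 42 min.

42 min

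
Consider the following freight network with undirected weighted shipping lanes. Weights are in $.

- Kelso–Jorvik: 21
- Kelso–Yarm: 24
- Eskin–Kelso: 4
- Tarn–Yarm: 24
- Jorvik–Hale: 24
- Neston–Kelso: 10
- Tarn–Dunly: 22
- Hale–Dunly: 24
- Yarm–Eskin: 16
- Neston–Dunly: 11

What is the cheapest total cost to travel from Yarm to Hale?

$65

Enumerating some paths:
Yarm–Kelso–Jorvik–Hale: 24+21+24 = 69
Yarm–Eskin–Kelso–Neston–Dunly–Hale: 16+4+10+11+24 = 65
Yarm–Kelso–Neston–Dunly–Hale: 24+10+11+24 = 69
Cheapest is Yarm–Eskin–Kelso–Neston–Dunly–Hale at $65.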